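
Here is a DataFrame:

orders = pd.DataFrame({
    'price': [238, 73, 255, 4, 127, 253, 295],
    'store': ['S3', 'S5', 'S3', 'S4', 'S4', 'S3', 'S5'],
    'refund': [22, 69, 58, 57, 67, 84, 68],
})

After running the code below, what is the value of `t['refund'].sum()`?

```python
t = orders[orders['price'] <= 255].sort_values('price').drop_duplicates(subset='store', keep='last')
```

filter rows where price <= 255:
   price store  refund
0    238    S3      22
1     73    S5      69
2    255    S3      58
3      4    S4      57
4    127    S4      67
5    253    S3      84
sort by price:
   price store  refund
3      4    S4      57
1     73    S5      69
4    127    S4      67
0    238    S3      22
5    253    S3      84
2    255    S3      58
drop duplicate store (keep=last):
   price store  refund
1     73    S5      69
4    127    S4      67
2    255    S3      58
Taking the sum of column 'refund' gives 194.

194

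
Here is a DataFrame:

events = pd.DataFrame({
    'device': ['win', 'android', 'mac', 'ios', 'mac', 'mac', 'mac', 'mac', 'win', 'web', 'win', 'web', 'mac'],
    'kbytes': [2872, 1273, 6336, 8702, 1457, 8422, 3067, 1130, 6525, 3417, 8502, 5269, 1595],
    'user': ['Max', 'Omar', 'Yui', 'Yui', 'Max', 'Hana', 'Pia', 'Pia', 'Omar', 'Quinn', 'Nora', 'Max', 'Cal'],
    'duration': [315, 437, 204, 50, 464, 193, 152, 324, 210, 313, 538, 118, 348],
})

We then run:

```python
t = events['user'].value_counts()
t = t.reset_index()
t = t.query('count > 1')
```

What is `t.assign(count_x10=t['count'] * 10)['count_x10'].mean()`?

22.5

value_counts of user:
user
Max      3
Omar     2
Yui      2
Pia      2
Hana     1
Quinn    1
Nora     1
Cal      1
Name: count, dtype: int64
reset_index():
    user  count
0    Max      3
1   Omar      2
2    Yui      2
3    Pia      2
4   Hana      1
5  Quinn      1
6   Nora      1
7    Cal      1
filter rows where count > 1:
   user  count
0   Max      3
1  Omar      2
2   Yui      2
3   Pia      2
add column count_x10 = t['count'] * 10:
   user  count  count_x10
0   Max      3         30
1  Omar      2         20
2   Yui      2         20
3   Pia      2         20
Finally, mean of column 'count_x10' = 22.5.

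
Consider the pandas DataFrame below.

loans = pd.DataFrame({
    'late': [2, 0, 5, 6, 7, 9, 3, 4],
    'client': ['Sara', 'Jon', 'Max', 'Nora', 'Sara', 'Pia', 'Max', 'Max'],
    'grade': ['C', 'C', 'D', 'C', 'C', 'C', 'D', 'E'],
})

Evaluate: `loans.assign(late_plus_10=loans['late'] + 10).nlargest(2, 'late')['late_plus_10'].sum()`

add column late_plus_10 = loans['late'] + 10:
   late client grade  late_plus_10
0     2   Sara     C            12
1     0    Jon     C            10
2     5    Max     D            15
3     6   Nora     C            16
4     7   Sara     C            17
5     9    Pia     C            19
6     3    Max     D            13
7     4    Max     E            14
take 2 rows with largest late:
   late client grade  late_plus_10
5     9    Pia     C            19
4     7   Sara     C            17
So sum() = 36.

36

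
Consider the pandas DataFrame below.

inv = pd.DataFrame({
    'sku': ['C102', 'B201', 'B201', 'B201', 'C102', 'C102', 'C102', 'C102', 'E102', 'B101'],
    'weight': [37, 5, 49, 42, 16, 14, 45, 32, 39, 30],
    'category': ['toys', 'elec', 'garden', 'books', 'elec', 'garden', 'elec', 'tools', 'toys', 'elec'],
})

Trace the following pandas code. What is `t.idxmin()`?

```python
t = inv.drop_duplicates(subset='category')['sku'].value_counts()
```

drop duplicate category (keep=first):
    sku  weight category
0  C102      37     toys
1  B201       5     elec
2  B201      49   garden
3  B201      42    books
7  C102      32    tools
value_counts of sku:
sku
B201    3
C102    2
Name: count, dtype: int64
Taking the label with the smallest value gives C102.

C102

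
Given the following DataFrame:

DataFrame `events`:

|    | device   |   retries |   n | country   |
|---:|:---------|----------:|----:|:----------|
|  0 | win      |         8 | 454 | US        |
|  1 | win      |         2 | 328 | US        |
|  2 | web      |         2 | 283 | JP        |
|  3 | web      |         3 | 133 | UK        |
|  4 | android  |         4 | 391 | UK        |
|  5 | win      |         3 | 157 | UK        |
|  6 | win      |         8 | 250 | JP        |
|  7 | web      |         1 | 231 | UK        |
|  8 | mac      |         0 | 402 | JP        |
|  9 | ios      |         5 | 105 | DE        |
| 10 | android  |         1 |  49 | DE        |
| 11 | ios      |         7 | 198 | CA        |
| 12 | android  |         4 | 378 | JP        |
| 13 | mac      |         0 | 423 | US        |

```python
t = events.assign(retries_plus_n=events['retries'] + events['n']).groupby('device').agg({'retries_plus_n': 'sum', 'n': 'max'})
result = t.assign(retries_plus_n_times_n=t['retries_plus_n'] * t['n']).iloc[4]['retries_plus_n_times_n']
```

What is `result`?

549340

add column retries_plus_n = events['retries'] + events['n']:
     device  retries    n country  retries_plus_n
0       win        8  454      US             462
1       win        2  328      US             330
2       web        2  283      JP             285
3       web        3  133      UK             136
4   android        4  391      UK             395
5       win        3  157      UK             160
6       win        8  250      JP             258
7       web        1  231      UK             232
8       mac        0  402      JP             402
9       ios        5  105      DE             110
10  android        1   49      DE              50
11      ios        7  198      CA             205
12  android        4  378      JP             382
13      mac        0  423      US             423
group by device: sum(retries_plus_n), max(n):
         retries_plus_n    n
device                      
android             827  391
ios                 315  198
mac                 825  423
web                 653  283
win                1210  454
add column retries_plus_n_times_n = t['retries_plus_n'] * t['n']:
         retries_plus_n    n  retries_plus_n_times_n
device                                              
android             827  391                  323357
ios                 315  198                   62370
mac                 825  423                  348975
web                 653  283                  184799
win                1210  454                  549340
So iloc[4]['retries_plus_n_times_n'] = 549340.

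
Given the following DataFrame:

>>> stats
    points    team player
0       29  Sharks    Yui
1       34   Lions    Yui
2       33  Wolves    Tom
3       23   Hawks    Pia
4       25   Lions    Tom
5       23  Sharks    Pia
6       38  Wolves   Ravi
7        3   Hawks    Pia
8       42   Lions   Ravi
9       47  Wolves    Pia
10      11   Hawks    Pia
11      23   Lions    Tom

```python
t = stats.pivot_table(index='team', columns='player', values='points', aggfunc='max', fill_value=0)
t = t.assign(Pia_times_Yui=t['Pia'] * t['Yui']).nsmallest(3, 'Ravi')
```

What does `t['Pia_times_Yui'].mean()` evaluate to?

222.333333333

pivot: rows=team, cols=player, max(points):
player  Pia  Ravi  Tom  Yui
team                       
Hawks    23     0    0    0
Lions     0    42   25   34
Sharks   23     0    0   29
Wolves   47    38   33    0
add column Pia_times_Yui = t['Pia'] * t['Yui']:
player  Pia  Ravi  Tom  Yui  Pia_times_Yui
team                                      
Hawks    23     0    0    0              0
Lions     0    42   25   34              0
Sharks   23     0    0   29            667
Wolves   47    38   33    0              0
take 3 rows with smallest Ravi:
player  Pia  Ravi  Tom  Yui  Pia_times_Yui
team                                      
Hawks    23     0    0    0              0
Sharks   23     0    0   29            667
Wolves   47    38   33    0              0
Hence 222.333333333.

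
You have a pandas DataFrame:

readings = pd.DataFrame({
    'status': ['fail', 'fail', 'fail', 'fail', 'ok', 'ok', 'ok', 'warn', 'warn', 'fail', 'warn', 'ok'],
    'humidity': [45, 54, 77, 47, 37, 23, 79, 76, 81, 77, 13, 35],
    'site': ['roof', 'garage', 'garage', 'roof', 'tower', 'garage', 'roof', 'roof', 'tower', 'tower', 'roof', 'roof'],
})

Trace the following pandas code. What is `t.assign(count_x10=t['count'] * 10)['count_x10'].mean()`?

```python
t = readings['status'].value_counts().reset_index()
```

40.0

value_counts of status:
status
fail    5
ok      4
warn    3
Name: count, dtype: int64
reset_index():
  status  count
0   fail      5
1     ok      4
2   warn      3
add column count_x10 = t['count'] * 10:
  status  count  count_x10
0   fail      5         50
1     ok      4         40
2   warn      3         30
Reading off the mean of column 'count_x10', we get 40.0.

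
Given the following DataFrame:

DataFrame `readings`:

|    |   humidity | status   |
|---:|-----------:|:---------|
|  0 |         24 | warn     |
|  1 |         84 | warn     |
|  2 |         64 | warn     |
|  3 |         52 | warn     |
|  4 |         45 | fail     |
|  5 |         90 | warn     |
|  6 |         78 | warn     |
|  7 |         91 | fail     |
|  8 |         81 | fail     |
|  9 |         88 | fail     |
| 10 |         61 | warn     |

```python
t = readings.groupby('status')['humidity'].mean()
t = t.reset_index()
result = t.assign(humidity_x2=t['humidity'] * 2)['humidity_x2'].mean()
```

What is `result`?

group by status, mean of humidity:
status
fail    76.250000
warn    64.714286
Name: humidity, dtype: float64
reset_index():
  status   humidity
0   fail  76.250000
1   warn  64.714286
add column humidity_x2 = t['humidity'] * 2:
  status   humidity  humidity_x2
0   fail  76.250000   152.500000
1   warn  64.714286   129.428571
Taking the mean of column 'humidity_x2' gives 140.964285714.

140.964285714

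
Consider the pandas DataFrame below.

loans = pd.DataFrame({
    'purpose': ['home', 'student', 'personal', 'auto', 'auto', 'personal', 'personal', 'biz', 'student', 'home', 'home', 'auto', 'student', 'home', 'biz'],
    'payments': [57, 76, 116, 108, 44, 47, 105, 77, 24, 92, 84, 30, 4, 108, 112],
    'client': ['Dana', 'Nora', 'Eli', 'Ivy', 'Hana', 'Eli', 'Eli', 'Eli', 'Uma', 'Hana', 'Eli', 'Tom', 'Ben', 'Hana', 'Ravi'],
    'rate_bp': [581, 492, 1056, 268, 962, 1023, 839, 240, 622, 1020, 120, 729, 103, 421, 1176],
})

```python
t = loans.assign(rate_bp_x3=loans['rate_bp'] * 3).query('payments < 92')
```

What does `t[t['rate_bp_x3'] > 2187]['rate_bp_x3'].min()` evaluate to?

2886

add column rate_bp_x3 = loans['rate_bp'] * 3:
     purpose  payments client  rate_bp  rate_bp_x3
0       home        57   Dana      581        1743
1    student        76   Nora      492        1476
2   personal       116    Eli     1056        3168
3       auto       108    Ivy      268         804
4       auto        44   Hana      962        2886
5   personal        47    Eli     1023        3069
6   personal       105    Eli      839        2517
7        biz        77    Eli      240         720
8    student        24    Uma      622        1866
9       home        92   Hana     1020        3060
10      home        84    Eli      120         360
11      auto        30    Tom      729        2187
12   student         4    Ben      103         309
13      home       108   Hana      421        1263
14       biz       112   Ravi     1176        3528
filter rows where payments < 92:
     purpose  payments client  rate_bp  rate_bp_x3
0       home        57   Dana      581        1743
1    student        76   Nora      492        1476
4       auto        44   Hana      962        2886
5   personal        47    Eli     1023        3069
7        biz        77    Eli      240         720
8    student        24    Uma      622        1866
10      home        84    Eli      120         360
11      auto        30    Tom      729        2187
12   student         4    Ben      103         309
filter rows where rate_bp_x3 > 2187:
    purpose  payments client  rate_bp  rate_bp_x3
4      auto        44   Hana      962        2886
5  personal        47    Eli     1023        3069
So min() = 2886.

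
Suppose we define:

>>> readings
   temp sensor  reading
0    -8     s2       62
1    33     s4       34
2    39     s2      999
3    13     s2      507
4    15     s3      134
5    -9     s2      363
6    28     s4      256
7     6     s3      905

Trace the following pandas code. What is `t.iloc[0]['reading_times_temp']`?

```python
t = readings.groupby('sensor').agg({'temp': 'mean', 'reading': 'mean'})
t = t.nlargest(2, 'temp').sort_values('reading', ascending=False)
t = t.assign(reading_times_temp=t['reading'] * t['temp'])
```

group by sensor: mean(temp), mean(reading):
         temp  reading
sensor                
s2       8.75   482.75
s3      10.50   519.50
s4      30.50   145.00
take 2 rows with largest temp:
        temp  reading
sensor               
s4      30.5    145.0
s3      10.5    519.5
sort by reading descending:
        temp  reading
sensor               
s3      10.5    519.5
s4      30.5    145.0
add column reading_times_temp = t['reading'] * t['temp']:
        temp  reading  reading_times_temp
sensor                                   
s3      10.5    519.5             5454.75
s4      30.5    145.0             4422.50
So iloc[0]['reading_times_temp'] = 5454.75.

5454.75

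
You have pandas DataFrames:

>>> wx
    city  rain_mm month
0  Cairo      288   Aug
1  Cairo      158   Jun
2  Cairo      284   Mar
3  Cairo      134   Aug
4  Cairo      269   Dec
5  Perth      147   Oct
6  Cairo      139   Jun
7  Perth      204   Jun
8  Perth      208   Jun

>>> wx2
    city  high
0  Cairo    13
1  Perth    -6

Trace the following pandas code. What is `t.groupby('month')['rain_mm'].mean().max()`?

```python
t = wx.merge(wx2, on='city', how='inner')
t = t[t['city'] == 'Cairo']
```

merge on 'city' (how='inner') → 9 rows:
    city  rain_mm month  high
0  Cairo      288   Aug    13
1  Cairo      158   Jun    13
2  Cairo      284   Mar    13
3  Cairo      134   Aug    13
4  Cairo      269   Dec    13
5  Perth      147   Oct    -6
6  Cairo      139   Jun    13
7  Perth      204   Jun    -6
8  Perth      208   Jun    -6
filter rows where city == 'Cairo':
    city  rain_mm month  high
0  Cairo      288   Aug    13
1  Cairo      158   Jun    13
2  Cairo      284   Mar    13
3  Cairo      134   Aug    13
4  Cairo      269   Dec    13
6  Cairo      139   Jun    13
group by month, mean of rain_mm:
month
Aug    211.0
Dec    269.0
Jun    148.5
Mar    284.0
Name: rain_mm, dtype: float64
Hence 284.0.

284.0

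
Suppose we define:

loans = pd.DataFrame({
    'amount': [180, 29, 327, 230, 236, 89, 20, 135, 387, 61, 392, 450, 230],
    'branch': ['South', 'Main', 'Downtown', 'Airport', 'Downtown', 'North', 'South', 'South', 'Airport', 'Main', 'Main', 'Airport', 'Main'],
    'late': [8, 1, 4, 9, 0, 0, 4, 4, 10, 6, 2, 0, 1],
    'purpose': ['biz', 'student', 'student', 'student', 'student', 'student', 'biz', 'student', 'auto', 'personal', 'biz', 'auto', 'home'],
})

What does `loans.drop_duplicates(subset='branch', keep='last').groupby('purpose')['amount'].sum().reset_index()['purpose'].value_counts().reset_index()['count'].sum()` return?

3

drop duplicate branch (keep=last):
    amount    branch  late  purpose
4      236  Downtown     0  student
5       89     North     0  student
7      135     South     4  student
11     450   Airport     0     auto
12     230      Main     1     home
group by purpose, sum of amount:
purpose
auto       450
home       230
student    460
Name: amount, dtype: int64
reset_index():
   purpose  amount
0     auto     450
1     home     230
2  student     460
value_counts of purpose:
purpose
auto       1
home       1
student    1
Name: count, dtype: int64
reset_index():
   purpose  count
0     auto      1
1     home      1
2  student      1
So sum() = 3.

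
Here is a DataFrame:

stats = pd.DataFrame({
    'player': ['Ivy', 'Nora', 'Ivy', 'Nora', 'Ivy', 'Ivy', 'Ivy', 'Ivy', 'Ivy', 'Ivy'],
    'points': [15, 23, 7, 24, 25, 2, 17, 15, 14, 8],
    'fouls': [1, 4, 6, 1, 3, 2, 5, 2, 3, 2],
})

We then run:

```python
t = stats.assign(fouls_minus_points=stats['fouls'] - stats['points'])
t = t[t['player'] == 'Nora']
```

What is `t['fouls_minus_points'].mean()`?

add column fouls_minus_points = stats['fouls'] - stats['points']:
  player  points  fouls  fouls_minus_points
0    Ivy      15      1                 -14
1   Nora      23      4                 -19
2    Ivy       7      6                  -1
3   Nora      24      1                 -23
4    Ivy      25      3                 -22
5    Ivy       2      2                   0
6    Ivy      17      5                 -12
7    Ivy      15      2                 -13
8    Ivy      14      3                 -11
9    Ivy       8      2                  -6
filter rows where player == 'Nora':
  player  points  fouls  fouls_minus_points
1   Nora      23      4                 -19
3   Nora      24      1                 -23
Then the mean of column 'fouls_minus_points': -21.0

-21.0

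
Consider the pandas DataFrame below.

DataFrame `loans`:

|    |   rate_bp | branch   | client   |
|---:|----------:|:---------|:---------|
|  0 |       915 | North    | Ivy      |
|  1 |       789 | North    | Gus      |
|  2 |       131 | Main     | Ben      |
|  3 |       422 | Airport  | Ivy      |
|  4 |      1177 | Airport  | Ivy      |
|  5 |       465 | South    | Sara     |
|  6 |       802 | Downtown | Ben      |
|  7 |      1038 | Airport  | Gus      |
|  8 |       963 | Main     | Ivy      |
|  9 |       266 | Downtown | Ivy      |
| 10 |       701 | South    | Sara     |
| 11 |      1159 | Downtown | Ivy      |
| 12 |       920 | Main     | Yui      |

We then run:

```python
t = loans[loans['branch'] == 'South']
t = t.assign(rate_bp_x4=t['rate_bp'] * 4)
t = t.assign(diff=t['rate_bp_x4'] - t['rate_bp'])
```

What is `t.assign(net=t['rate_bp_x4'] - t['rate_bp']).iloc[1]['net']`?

2103

filter rows where branch == 'South':
    rate_bp branch client
5       465  South   Sara
10      701  South   Sara
add column rate_bp_x4 = t['rate_bp'] * 4:
    rate_bp branch client  rate_bp_x4
5       465  South   Sara        1860
10      701  South   Sara        2804
add column diff = t['rate_bp_x4'] - t['rate_bp']:
    rate_bp branch client  rate_bp_x4  diff
5       465  South   Sara        1860  1395
10      701  South   Sara        2804  2103
add column net = t['rate_bp_x4'] - t['rate_bp']:
    rate_bp branch client  rate_bp_x4  diff   net
5       465  South   Sara        1860  1395  1395
10      701  South   Sara        2804  2103  2103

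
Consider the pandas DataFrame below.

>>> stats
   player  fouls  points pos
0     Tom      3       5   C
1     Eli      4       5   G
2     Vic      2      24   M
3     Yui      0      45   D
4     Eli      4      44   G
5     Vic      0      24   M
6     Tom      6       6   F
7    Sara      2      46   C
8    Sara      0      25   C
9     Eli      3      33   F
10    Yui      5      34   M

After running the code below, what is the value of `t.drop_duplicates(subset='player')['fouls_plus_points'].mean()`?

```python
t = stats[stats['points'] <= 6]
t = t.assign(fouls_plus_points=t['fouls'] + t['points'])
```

8.5

filter rows where points <= 6:
  player  fouls  points pos
0    Tom      3       5   C
1    Eli      4       5   G
6    Tom      6       6   F
add column fouls_plus_points = t['fouls'] + t['points']:
  player  fouls  points pos  fouls_plus_points
0    Tom      3       5   C                  8
1    Eli      4       5   G                  9
6    Tom      6       6   F                 12
drop duplicate player (keep=first):
  player  fouls  points pos  fouls_plus_points
0    Tom      3       5   C                  8
1    Eli      4       5   G                  9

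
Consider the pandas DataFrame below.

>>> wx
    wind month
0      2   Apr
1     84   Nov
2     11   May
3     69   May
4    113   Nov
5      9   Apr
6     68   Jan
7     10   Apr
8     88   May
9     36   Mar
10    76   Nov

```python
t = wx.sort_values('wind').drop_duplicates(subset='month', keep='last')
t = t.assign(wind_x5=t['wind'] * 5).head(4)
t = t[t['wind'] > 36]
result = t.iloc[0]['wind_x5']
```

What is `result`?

sort by wind:
    wind month
0      2   Apr
5      9   Apr
7     10   Apr
2     11   May
9     36   Mar
6     68   Jan
3     69   May
10    76   Nov
1     84   Nov
8     88   May
4    113   Nov
drop duplicate month (keep=last):
   wind month
7    10   Apr
9    36   Mar
6    68   Jan
8    88   May
4   113   Nov
add column wind_x5 = t['wind'] * 5:
   wind month  wind_x5
7    10   Apr       50
9    36   Mar      180
6    68   Jan      340
8    88   May      440
4   113   Nov      565
take first 4 rows:
   wind month  wind_x5
7    10   Apr       50
9    36   Mar      180
6    68   Jan      340
8    88   May      440
filter rows where wind > 36:
   wind month  wind_x5
6    68   Jan      340
8    88   May      440
Then the value at position 0, column 'wind_x5': 340

340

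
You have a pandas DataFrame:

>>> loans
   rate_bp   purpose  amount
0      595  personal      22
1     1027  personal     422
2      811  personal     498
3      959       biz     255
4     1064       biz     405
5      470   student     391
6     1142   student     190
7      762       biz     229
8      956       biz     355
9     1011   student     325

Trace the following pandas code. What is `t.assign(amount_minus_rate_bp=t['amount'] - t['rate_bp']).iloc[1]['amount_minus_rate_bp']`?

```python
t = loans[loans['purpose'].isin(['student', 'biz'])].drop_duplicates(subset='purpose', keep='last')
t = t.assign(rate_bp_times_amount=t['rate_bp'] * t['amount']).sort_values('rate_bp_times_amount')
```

-601

filter rows where purpose in ['student', 'biz']:
   rate_bp  purpose  amount
3      959      biz     255
4     1064      biz     405
5      470  student     391
6     1142  student     190
7      762      biz     229
8      956      biz     355
9     1011  student     325
drop duplicate purpose (keep=last):
   rate_bp  purpose  amount
8      956      biz     355
9     1011  student     325
add column rate_bp_times_amount = t['rate_bp'] * t['amount']:
   rate_bp  purpose  amount  rate_bp_times_amount
8      956      biz     355                339380
9     1011  student     325                328575
sort by rate_bp_times_amount:
   rate_bp  purpose  amount  rate_bp_times_amount
9     1011  student     325                328575
8      956      biz     355                339380
add column amount_minus_rate_bp = t['amount'] - t['rate_bp']:
   rate_bp  purpose  amount  rate_bp_times_amount  amount_minus_rate_bp
9     1011  student     325                328575                  -686
8      956      biz     355                339380                  -601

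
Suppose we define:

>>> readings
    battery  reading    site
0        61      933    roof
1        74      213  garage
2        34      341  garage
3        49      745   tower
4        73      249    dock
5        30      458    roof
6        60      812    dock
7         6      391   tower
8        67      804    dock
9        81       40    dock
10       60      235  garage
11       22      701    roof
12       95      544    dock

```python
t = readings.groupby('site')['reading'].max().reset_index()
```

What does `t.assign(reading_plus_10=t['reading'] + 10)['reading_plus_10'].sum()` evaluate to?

group by site, max of reading:
site
dock      812
garage    341
roof      933
tower     745
Name: reading, dtype: int64
reset_index():
     site  reading
0    dock      812
1  garage      341
2    roof      933
3   tower      745
add column reading_plus_10 = t['reading'] + 10:
     site  reading  reading_plus_10
0    dock      812              822
1  garage      341              351
2    roof      933              943
3   tower      745              755

2871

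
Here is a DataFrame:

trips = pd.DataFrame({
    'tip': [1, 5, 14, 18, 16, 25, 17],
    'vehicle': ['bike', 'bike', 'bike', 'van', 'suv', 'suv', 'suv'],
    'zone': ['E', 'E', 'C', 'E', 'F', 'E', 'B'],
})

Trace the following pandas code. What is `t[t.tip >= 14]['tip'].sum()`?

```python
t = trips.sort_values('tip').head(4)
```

sort by tip:
   tip vehicle zone
0    1    bike    E
1    5    bike    E
2   14    bike    C
4   16     suv    F
6   17     suv    B
3   18     van    E
5   25     suv    E
take first 4 rows:
   tip vehicle zone
0    1    bike    E
1    5    bike    E
2   14    bike    C
4   16     suv    F
filter rows where tip >= 14:
   tip vehicle zone
2   14    bike    C
4   16     suv    F
Taking the sum of column 'tip' gives 30.

30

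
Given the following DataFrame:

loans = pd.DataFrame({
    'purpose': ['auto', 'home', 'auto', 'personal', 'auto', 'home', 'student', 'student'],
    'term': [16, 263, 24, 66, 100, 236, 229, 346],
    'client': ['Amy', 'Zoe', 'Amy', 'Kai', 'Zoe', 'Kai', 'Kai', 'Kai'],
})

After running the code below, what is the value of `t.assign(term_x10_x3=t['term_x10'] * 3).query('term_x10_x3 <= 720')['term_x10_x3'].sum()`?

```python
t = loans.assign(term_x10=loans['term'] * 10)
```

add column term_x10 = loans['term'] * 10:
    purpose  term client  term_x10
0      auto    16    Amy       160
1      home   263    Zoe      2630
2      auto    24    Amy       240
3  personal    66    Kai       660
4      auto   100    Zoe      1000
5      home   236    Kai      2360
6   student   229    Kai      2290
7   student   346    Kai      3460
add column term_x10_x3 = t['term_x10'] * 3:
    purpose  term client  term_x10  term_x10_x3
0      auto    16    Amy       160          480
1      home   263    Zoe      2630         7890
2      auto    24    Amy       240          720
3  personal    66    Kai       660         1980
4      auto   100    Zoe      1000         3000
5      home   236    Kai      2360         7080
6   student   229    Kai      2290         6870
7   student   346    Kai      3460        10380
filter rows where term_x10_x3 <= 720:
  purpose  term client  term_x10  term_x10_x3
0    auto    16    Amy       160          480
2    auto    24    Amy       240          720

1200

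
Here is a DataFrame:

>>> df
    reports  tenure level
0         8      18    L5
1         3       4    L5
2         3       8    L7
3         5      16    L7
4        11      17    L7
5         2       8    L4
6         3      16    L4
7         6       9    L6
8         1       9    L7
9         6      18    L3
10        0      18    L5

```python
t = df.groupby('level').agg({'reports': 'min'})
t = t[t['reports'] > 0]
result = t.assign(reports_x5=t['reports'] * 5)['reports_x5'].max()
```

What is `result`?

group by level, min of reports:
       reports
level         
L3           6
L4           2
L5           0
L6           6
L7           1
filter rows where reports > 0:
       reports
level         
L3           6
L4           2
L6           6
L7           1
add column reports_x5 = t['reports'] * 5:
       reports  reports_x5
level                     
L3           6          30
L4           2          10
L6           6          30
L7           1           5
The max of column 'reports_x5' is 30.

30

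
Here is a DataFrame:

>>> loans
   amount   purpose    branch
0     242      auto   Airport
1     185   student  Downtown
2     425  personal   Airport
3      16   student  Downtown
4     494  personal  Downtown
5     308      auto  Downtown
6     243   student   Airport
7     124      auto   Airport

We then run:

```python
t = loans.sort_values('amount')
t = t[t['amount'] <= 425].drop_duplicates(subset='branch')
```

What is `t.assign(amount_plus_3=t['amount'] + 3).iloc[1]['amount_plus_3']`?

sort by amount:
   amount   purpose    branch
3      16   student  Downtown
7     124      auto   Airport
1     185   student  Downtown
0     242      auto   Airport
6     243   student   Airport
5     308      auto  Downtown
2     425  personal   Airport
4     494  personal  Downtown
filter rows where amount <= 425:
   amount   purpose    branch
3      16   student  Downtown
7     124      auto   Airport
1     185   student  Downtown
0     242      auto   Airport
6     243   student   Airport
5     308      auto  Downtown
2     425  personal   Airport
drop duplicate branch (keep=first):
   amount  purpose    branch
3      16  student  Downtown
7     124     auto   Airport
add column amount_plus_3 = t['amount'] + 3:
   amount  purpose    branch  amount_plus_3
3      16  student  Downtown             19
7     124     auto   Airport            127
The value at position 1, column 'amount_plus_3' is 127.

127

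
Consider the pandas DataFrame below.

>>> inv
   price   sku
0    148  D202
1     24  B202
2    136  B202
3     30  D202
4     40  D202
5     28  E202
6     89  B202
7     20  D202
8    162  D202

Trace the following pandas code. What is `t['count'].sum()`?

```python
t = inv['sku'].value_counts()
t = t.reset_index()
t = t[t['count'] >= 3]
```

value_counts of sku:
sku
D202    5
B202    3
E202    1
Name: count, dtype: int64
reset_index():
    sku  count
0  D202      5
1  B202      3
2  E202      1
filter rows where count >= 3:
    sku  count
0  D202      5
1  B202      3
Reading off the sum of column 'count', we get 8.

8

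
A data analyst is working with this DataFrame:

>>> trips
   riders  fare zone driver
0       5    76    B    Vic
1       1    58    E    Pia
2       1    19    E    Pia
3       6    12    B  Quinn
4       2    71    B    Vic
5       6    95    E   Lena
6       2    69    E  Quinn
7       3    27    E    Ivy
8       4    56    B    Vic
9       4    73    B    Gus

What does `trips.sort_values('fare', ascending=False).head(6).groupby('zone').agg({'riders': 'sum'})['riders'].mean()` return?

sort by fare descending:
   riders  fare zone driver
5       6    95    E   Lena
0       5    76    B    Vic
9       4    73    B    Gus
4       2    71    B    Vic
6       2    69    E  Quinn
1       1    58    E    Pia
8       4    56    B    Vic
7       3    27    E    Ivy
2       1    19    E    Pia
3       6    12    B  Quinn
take first 6 rows:
   riders  fare zone driver
5       6    95    E   Lena
0       5    76    B    Vic
9       4    73    B    Gus
4       2    71    B    Vic
6       2    69    E  Quinn
1       1    58    E    Pia
group by zone, sum of riders:
      riders
zone        
B         11
E          9
Reading off the mean of column 'riders', we get 10.0.

10.0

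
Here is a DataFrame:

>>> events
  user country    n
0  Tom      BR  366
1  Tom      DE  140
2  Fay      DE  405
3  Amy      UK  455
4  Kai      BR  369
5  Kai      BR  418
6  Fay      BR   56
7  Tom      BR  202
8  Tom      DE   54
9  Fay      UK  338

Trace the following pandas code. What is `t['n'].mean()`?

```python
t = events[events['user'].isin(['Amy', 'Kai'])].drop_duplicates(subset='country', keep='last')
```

436.5

filter rows where user in ['Amy', 'Kai']:
  user country    n
3  Amy      UK  455
4  Kai      BR  369
5  Kai      BR  418
drop duplicate country (keep=last):
  user country    n
3  Amy      UK  455
5  Kai      BR  418
Then the mean of column 'n': 436.5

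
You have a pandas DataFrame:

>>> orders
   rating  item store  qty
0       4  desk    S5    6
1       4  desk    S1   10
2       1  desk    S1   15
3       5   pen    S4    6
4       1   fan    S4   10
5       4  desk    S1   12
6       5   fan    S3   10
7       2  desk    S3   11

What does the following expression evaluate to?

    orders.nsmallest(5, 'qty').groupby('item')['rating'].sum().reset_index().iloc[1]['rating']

6

take 5 rows with smallest qty:
   rating  item store  qty
0       4  desk    S5    6
3       5   pen    S4    6
1       4  desk    S1   10
4       1   fan    S4   10
6       5   fan    S3   10
group by item, sum of rating:
item
desk    8
fan     6
pen     5
Name: rating, dtype: int64
reset_index():
   item  rating
0  desk       8
1   fan       6
2   pen       5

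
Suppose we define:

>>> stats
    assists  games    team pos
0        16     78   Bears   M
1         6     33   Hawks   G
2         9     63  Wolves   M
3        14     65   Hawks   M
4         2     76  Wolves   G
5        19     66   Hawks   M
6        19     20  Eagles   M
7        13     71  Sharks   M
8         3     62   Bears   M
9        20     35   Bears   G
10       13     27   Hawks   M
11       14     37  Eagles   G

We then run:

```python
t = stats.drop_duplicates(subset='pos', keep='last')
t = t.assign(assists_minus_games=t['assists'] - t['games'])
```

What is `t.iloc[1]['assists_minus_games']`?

drop duplicate pos (keep=last):
    assists  games    team pos
10       13     27   Hawks   M
11       14     37  Eagles   G
add column assists_minus_games = t['assists'] - t['games']:
    assists  games    team pos  assists_minus_games
10       13     27   Hawks   M                  -14
11       14     37  Eagles   G                  -23

-23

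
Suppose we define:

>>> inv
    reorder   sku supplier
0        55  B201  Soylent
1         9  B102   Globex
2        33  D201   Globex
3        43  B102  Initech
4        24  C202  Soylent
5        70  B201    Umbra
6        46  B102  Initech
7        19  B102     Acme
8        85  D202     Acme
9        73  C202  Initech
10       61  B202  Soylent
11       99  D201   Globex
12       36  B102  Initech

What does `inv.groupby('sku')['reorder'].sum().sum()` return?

group by sku, sum of reorder:
sku
B102    153
B201    125
B202     61
C202     97
D201    132
D202     85
Name: reorder, dtype: int64

653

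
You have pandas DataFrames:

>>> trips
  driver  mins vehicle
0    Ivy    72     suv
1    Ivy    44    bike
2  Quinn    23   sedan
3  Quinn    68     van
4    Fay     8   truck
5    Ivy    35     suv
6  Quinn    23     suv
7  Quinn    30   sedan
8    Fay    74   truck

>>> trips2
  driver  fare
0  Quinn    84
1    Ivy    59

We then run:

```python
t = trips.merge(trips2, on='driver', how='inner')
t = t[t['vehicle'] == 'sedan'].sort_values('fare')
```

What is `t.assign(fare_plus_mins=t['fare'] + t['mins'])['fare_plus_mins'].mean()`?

merge on 'driver' (how='inner') → 7 rows:
  driver  mins vehicle  fare
0    Ivy    72     suv    59
1    Ivy    44    bike    59
2  Quinn    23   sedan    84
3  Quinn    68     van    84
4    Ivy    35     suv    59
5  Quinn    23     suv    84
6  Quinn    30   sedan    84
filter rows where vehicle == 'sedan':
  driver  mins vehicle  fare
2  Quinn    23   sedan    84
6  Quinn    30   sedan    84
sort by fare:
  driver  mins vehicle  fare
2  Quinn    23   sedan    84
6  Quinn    30   sedan    84
add column fare_plus_mins = t['fare'] + t['mins']:
  driver  mins vehicle  fare  fare_plus_mins
2  Quinn    23   sedan    84             107
6  Quinn    30   sedan    84             114
Then the mean of column 'fare_plus_mins': 110.5

110.5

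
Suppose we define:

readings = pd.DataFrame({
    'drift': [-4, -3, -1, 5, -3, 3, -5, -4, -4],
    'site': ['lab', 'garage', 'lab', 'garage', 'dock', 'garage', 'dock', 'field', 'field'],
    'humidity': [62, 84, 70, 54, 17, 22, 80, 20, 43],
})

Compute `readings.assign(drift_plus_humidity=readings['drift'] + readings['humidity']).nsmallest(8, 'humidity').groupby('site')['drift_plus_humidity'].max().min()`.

add column drift_plus_humidity = readings['drift'] + readings['humidity']:
   drift    site  humidity  drift_plus_humidity
0     -4     lab        62                   58
1     -3  garage        84                   81
2     -1     lab        70                   69
3      5  garage        54                   59
4     -3    dock        17                   14
5      3  garage        22                   25
6     -5    dock        80                   75
7     -4   field        20                   16
8     -4   field        43                   39
take 8 rows with smallest humidity:
   drift    site  humidity  drift_plus_humidity
4     -3    dock        17                   14
7     -4   field        20                   16
5      3  garage        22                   25
8     -4   field        43                   39
3      5  garage        54                   59
0     -4     lab        62                   58
2     -1     lab        70                   69
6     -5    dock        80                   75
group by site, max of drift_plus_humidity:
site
dock      75
field     39
garage    59
lab       69
Name: drift_plus_humidity, dtype: int64
So min() = 39.

39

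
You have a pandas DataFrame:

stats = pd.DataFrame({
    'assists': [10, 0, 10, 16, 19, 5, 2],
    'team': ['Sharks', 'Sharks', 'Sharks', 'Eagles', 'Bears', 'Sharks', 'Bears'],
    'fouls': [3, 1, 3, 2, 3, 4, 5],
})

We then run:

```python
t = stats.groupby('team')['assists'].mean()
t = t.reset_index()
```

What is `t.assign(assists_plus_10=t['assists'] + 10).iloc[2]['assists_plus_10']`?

group by team, mean of assists:
team
Bears     10.50
Eagles    16.00
Sharks     6.25
Name: assists, dtype: float64
reset_index():
     team  assists
0   Bears    10.50
1  Eagles    16.00
2  Sharks     6.25
add column assists_plus_10 = t['assists'] + 10:
     team  assists  assists_plus_10
0   Bears    10.50            20.50
1  Eagles    16.00            26.00
2  Sharks     6.25            16.25

16.25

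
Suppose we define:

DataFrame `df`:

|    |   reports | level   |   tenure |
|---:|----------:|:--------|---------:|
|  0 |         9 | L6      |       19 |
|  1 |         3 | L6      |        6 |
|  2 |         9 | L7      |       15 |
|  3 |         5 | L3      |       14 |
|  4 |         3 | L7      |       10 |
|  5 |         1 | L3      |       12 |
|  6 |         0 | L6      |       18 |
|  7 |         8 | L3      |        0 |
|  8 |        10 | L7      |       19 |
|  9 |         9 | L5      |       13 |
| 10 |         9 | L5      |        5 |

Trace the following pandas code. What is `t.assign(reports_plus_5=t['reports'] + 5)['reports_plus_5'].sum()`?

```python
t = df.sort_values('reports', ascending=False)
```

sort by reports descending:
    reports level  tenure
8        10    L7      19
0         9    L6      19
2         9    L7      15
9         9    L5      13
10        9    L5       5
7         8    L3       0
3         5    L3      14
1         3    L6       6
4         3    L7      10
5         1    L3      12
6         0    L6      18
add column reports_plus_5 = t['reports'] + 5:
    reports level  tenure  reports_plus_5
8        10    L7      19              15
0         9    L6      19              14
2         9    L7      15              14
9         9    L5      13              14
10        9    L5       5              14
7         8    L3       0              13
3         5    L3      14              10
1         3    L6       6               8
4         3    L7      10               8
5         1    L3      12               6
6         0    L6      18               5
Taking the sum of column 'reports_plus_5' gives 121.

121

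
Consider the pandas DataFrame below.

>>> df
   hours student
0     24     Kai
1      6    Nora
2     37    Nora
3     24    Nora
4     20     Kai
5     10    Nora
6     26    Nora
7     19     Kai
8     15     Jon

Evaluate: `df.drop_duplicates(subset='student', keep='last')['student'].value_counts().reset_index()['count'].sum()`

3

drop duplicate student (keep=last):
   hours student
6     26    Nora
7     19     Kai
8     15     Jon
value_counts of student:
student
Nora    1
Kai     1
Jon     1
Name: count, dtype: int64
reset_index():
  student  count
0    Nora      1
1     Kai      1
2     Jon      1
So sum() = 3.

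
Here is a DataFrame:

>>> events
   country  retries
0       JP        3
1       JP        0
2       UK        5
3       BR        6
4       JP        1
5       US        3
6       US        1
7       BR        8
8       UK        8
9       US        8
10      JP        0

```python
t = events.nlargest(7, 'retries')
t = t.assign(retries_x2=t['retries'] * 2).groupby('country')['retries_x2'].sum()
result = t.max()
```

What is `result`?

take 7 rows with largest retries:
  country  retries
7      BR        8
8      UK        8
9      US        8
3      BR        6
2      UK        5
0      JP        3
5      US        3
add column retries_x2 = t['retries'] * 2:
  country  retries  retries_x2
7      BR        8          16
8      UK        8          16
9      US        8          16
3      BR        6          12
2      UK        5          10
0      JP        3           6
5      US        3           6
group by country, sum of retries_x2:
country
BR    28
JP     6
UK    26
US    22
Name: retries_x2, dtype: int64
Then the max of the resulting series: 28

28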